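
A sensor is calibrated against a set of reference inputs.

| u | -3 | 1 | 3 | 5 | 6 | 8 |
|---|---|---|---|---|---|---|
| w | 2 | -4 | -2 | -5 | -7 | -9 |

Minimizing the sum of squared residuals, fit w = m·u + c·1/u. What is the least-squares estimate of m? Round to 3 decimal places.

m = -0.991

Sums needed: Σu·u = 144, Σu·1/u = 6, Σ1/u·1/u = 2089/1600.
Moment sums: Σu·w = -155, Σ1/u·w = -69/8.
Δ = 144·(2089/1600) − 6² = 15201/100.
m = ((-155)·(2089/1600) − 6·(-69/8))/(15201/100) = -240995/243216; c = (144·(-69/8) − 6·(-155))/(15201/100) = -10400/5067.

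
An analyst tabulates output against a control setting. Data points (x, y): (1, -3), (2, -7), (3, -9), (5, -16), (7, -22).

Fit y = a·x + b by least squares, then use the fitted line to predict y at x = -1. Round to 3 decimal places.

ŷ = 3.034

MᵀM·[a, b]ᵀ = Mᵀy reads: 88·a + 18·b = -278;  18·a + 5·b = -57.
(Σx·x = 88, Σx = 18, Σ1 = 5, Σx·y = -278, Σy = -57.)
Δ = 88·5 − 18² = 116.
a = ((-278)·5 − 18·(-57))/116 = -91/29; b = (88·(-57) − 18·(-278))/116 = -3/29.
At x = -1: ŷ = (-91/29)·(-1) + (-3/29)·(1) = 88/29.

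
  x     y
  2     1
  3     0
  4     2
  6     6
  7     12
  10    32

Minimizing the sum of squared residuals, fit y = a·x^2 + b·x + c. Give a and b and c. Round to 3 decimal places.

a = 0.601, b = -3.306, c = 5.024

The normal system AᵀA·[a, b, c]ᵀ = Aᵀy is [[14050, 1658, 214]; [1658, 214, 32]; [214, 32, 6]]·[a, b, c]ᵀ = [4040, 450, 53]ᵀ.
Solving the 3×3 system (Gaussian elimination) gives a = 2009/3342, b = -55241/16710, c = 13992/2785.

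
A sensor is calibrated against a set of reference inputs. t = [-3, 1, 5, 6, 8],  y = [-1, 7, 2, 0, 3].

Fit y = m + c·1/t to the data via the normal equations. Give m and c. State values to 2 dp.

m = 0.81, c = 6.00

Compute the Gram sums: Σ1 = 5, Σ1/t = 139/120, Σ1/t·1/t = 17201/14400.
Right-hand side: Σy = 11, Σ1/t·y = 973/120.
det = 5·(17201/14400) − (139/120)² = 5557/1200.
m = (11·(17201/14400) − (139/120)·(973/120))/(5557/1200) = 4497/5557; c = (5·(973/120) − (139/120)·11)/(5557/1200) = 33360/5557.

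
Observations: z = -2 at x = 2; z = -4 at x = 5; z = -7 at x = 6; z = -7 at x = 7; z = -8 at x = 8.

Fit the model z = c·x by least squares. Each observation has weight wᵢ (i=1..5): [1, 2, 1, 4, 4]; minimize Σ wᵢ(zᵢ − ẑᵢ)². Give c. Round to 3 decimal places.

The normal equations are: 542·c = -538.
(Σwᵢ·x·x = 542, Σwᵢ·x·z = -538.)
c = (-538)/542 = -0.99262.

c = -0.993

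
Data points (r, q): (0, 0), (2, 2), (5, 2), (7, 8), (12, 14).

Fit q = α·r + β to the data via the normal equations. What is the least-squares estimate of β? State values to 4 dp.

β = -0.9585

Entries of MᵀM: Σr·r = 222, Σr = 26, Σ1 = 5.
Right-hand side: Σr·q = 238, Σq = 26.
Eliminating β: 5·(row 1) − 26·(row 2) gives 434·α = 5·238 − 26·26 = 514, so α = 257/217.
Then β = (26 − 26·(257/217))/5 = -208/217.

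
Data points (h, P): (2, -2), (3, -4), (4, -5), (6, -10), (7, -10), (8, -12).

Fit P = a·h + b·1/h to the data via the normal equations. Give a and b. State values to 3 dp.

AᵀA·[a, b]ᵀ = AᵀP reads: 178·a + 6·b = -262;  6·a + (13757/28224)·b = -229/28.
Δ = 178·(13757/28224) − 6² = 716341/14112.
a = ((-262)·(13757/28224) − 6·(-229/28))/(716341/14112) = -1109671/716341; b = (178·(-229/28) − 6·(-262))/(716341/14112) = 1640016/716341.

a = -1.549, b = 2.289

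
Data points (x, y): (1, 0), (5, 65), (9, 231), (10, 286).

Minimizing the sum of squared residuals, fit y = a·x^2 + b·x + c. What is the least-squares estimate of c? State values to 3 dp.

c = -0.988

The normal system AᵀA·[a, b, c]ᵀ = Aᵀy is [[17187, 1855, 207]; [1855, 207, 25]; [207, 25, 4]]·[a, b, c]ᵀ = [48936, 5264, 582]ᵀ.
Inverting the 3×3 Gram matrix, [a, b, c]ᵀ = [42115/13592, -30141/13592, -6717/6796]ᵀ.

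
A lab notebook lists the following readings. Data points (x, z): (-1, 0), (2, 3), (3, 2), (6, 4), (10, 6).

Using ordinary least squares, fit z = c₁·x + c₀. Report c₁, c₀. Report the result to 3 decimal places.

Sums needed: Σx·x = 150, Σx = 20, Σ1 = 5.
For Mᵀz: Σx·z = 96, Σz = 15.
MᵀM·[c₁, c₀]ᵀ = Mᵀz becomes [[150, 20]; [20, 5]]·[c₁, c₀]ᵀ = [96, 15]ᵀ.
Δ = 150·5 − 20² = 350.
c₁ = (96·5 − 20·15)/350 = 18/35; c₀ = (150·15 − 20·96)/350 = 33/35.

c₁ = 0.514, c₀ = 0.943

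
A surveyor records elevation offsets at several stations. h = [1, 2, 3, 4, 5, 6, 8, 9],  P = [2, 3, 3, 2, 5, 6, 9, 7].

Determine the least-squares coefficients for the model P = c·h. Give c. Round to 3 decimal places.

c = 0.936

Normal-equation sums: Σh·h = 236.
Moment sums: Σh·P = 221.
Normal equations: [[236]]·[c]ᵀ = [221]ᵀ.
c = 221/236 = 0.936441.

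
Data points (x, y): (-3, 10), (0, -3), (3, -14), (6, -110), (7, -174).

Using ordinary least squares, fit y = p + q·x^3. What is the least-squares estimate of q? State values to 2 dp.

The normal system AᵀA·[p, q]ᵀ = Aᵀy is [[5, 559]; [559, 165763]]·[p, q]ᵀ = [-291, -84090]ᵀ.
Determinant 5·165763 − 559² = 516334.
p = ((-291)·165763 − 559·(-84090))/516334 = -94671/39718; q = (5·(-84090) − 559·(-291))/516334 = -257781/516334.

q = -0.50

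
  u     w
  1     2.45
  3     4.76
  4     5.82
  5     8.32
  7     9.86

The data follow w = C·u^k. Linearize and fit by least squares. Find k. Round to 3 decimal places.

Let Y = ln w. Fitting Y = k·ln u + ln C by least squares:
XᵀX = [[9.5056, 6.0403]; [6.0403, 5]], rhs = [12.0188, 8.6248]ᵀ  (here Σln u = 6.0403, Σ(ln u)² = 9.5056, Σln w = 8.6248, Σln u·ln w = 12.0188).
Δ = 9.5056·5 − (6.0403)² = 11.0434; k = (12.0188·5 − 6.0403·8.6248)/11.0434 = 0.72426, ln C = (9.5056·8.6248 − 6.0403·12.0188)/11.0434 = 0.85002.

k = 0.724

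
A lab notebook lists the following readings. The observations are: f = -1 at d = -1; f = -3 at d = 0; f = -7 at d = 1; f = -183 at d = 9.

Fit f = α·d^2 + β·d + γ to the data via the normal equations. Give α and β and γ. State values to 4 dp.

α = -1.8924, β = -3.0333, γ = -2.4075

Forming AᵀA = [[6563, 729, 83]; [729, 83, 9]; [83, 9, 4]] and Aᵀf = [-14831, -1653, -194]ᵀ gives AᵀA·[α, β, γ]ᵀ = Aᵀf.
Inverting the 3×3 Gram matrix, [α, β, γ]ᵀ = [-9199/4861, -14745/4861, -11703/4861]ᵀ.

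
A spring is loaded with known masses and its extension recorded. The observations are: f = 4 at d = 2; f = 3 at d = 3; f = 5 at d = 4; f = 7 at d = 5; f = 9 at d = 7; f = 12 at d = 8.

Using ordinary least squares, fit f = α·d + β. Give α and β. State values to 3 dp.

Compute the Gram sums: Σd·d = 167, Σd = 29, Σ1 = 6.
And Σd·f = 231, Σf = 40.
XᵀX·[α, β]ᵀ = Xᵀf becomes [[167, 29]; [29, 6]]·[α, β]ᵀ = [231, 40]ᵀ.
Δ = 167·6 − 29² = 161.
α = (231·6 − 29·40)/161 = 226/161; β = (167·40 − 29·231)/161 = -19/161.

α = 1.404, β = -0.118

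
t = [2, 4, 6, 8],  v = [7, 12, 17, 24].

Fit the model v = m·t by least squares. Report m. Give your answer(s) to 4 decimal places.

Normal-equation sums: Σt·t = 120.
Right-hand side: Σt·v = 356.
XᵀX·[m]ᵀ = Xᵀv becomes [[120]]·[m]ᵀ = [356]ᵀ.
m = 356/120 = 2.96667.

m = 2.9667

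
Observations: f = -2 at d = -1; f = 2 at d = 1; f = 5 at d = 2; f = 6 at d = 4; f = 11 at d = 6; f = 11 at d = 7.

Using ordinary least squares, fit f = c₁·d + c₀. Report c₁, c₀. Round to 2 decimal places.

Setting ∂/∂c₁ … = 0 gives: 107·c₁ + 19·c₀ = 181;  19·c₁ + 6·c₀ = 33.
det = 107·6 − 19² = 281.
c₁ = (181·6 − 19·33)/281 = 459/281; c₀ = (107·33 − 19·181)/281 = 92/281.

c₁ = 1.63, c₀ = 0.33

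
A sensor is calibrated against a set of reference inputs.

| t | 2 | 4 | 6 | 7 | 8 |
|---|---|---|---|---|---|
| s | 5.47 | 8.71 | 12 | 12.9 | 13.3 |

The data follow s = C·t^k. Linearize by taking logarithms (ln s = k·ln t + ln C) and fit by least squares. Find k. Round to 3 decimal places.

With ln sᵢ as the transformed response and ln tᵢ as the regressor:
XᵀX = [[13.7233, 7.8966]; [7.8966, 5]], rhs = [18.9880, 11.4936]ᵀ  (here Σln t = 7.8966, Σ(ln t)² = 13.7233, Σln s = 11.4936, Σln t·ln s = 18.9880).
Slope k = (n·Σln t·ln s − Σln t·Σln s)/(n·Σ(ln t)² − (Σln t)²) = (5·18.9880 − 7.8966·11.4936)/6.2610 = 0.66762; ln C = (Σln s − k·Σln t)/n = 1.24435.

k = 0.668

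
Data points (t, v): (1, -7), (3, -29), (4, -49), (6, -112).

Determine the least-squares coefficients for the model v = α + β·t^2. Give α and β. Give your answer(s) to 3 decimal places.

α = -2.485, β = -3.017

Entries of MᵀM: Σ1 = 4, Σt^2 = 62, Σt^2·t^2 = 1634.
And Σv = -197, Σt^2·v = -5084.
Normal equations: [[4, 62]; [62, 1634]]·[α, β]ᵀ = [-197, -5084]ᵀ.
Determinant 4·1634 − 62² = 2692.
α = ((-197)·1634 − 62·(-5084))/2692 = -3345/1346; β = (4·(-5084) − 62·(-197))/2692 = -4061/1346.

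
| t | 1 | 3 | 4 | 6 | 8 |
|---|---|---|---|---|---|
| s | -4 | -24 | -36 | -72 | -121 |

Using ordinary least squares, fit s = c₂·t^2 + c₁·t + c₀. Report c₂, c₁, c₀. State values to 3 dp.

The normal equations are: 5730·c₂ + 820·c₁ + 126·c₀ = -11132;  820·c₂ + 126·c₁ + 22·c₀ = -1620;  126·c₂ + 22·c₁ + 5·c₀ = -257.
Solving the 3×3 system (Gaussian elimination) gives c₂ = -7515/5071, c₁ = -16601/5071, c₀ = 1773/5071.

c₂ = -1.482, c₁ = -3.274, c₀ = 0.350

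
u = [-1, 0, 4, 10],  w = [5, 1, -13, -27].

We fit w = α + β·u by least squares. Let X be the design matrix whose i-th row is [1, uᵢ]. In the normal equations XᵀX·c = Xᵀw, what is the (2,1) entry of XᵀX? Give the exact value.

Row 2 ↔ basis u, column 1 ↔ basis 1, so (XᵀX)_{2,1} = Σᵢ u = (-1)·(1) + (0)·(1) + (4)·(1) + (10)·(1) = 13.

13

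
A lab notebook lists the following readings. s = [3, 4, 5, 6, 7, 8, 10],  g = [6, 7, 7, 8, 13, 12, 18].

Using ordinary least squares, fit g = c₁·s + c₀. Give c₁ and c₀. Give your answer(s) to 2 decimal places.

From the data, Σs·s = 299, Σs = 43, Σ1 = 7.
And Σs·g = 496, Σg = 71.
So AᵀA·[c₁, c₀]ᵀ = Aᵀg: [[299, 43]; [43, 7]]·[c₁, c₀]ᵀ = [496, 71]ᵀ.
Determinant 299·7 − 43² = 244.
c₁ = (496·7 − 43·71)/244 = 419/244; c₀ = (299·71 − 43·496)/244 = -99/244.

c₁ = 1.72, c₀ = -0.41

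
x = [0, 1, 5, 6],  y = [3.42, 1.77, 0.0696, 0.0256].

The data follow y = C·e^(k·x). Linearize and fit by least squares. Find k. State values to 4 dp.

k = -0.8137

Let Y = ln y. Fitting Y = k·x + ln C by least squares:
Σx = 12.0000, Σ(x)² = 62.0000, Σln y = -4.5295, Σx·ln y = -34.7450.
Equations: 62.0000·k + 12.0000·ln C = -34.7450;  12.0000·k + 4·ln C = -4.5295.
Solving (det = 104.0000): k = -0.81371, ln C = 1.30873.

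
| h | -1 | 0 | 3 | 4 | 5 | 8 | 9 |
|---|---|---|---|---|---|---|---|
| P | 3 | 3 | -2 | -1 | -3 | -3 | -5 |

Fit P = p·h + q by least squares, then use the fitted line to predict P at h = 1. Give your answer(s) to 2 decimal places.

Normal-equation sums: Σh·h = 196, Σh = 28, Σ1 = 7.
For MᵀP: Σh·P = -97, ΣP = -8.
So MᵀM·[p, q]ᵀ = MᵀP: [[196, 28]; [28, 7]]·[p, q]ᵀ = [-97, -8]ᵀ.
Eliminating q: 7·(row 1) − 28·(row 2) gives 588·p = 7·(-97) − 28·(-8) = -455, so p = -65/84.
Then q = ((-8) − 28·(-65/84))/7 = 41/21.
At h = 1: P̂ = (-65/84)·(1) + (41/21)·(1) = 33/28.

P̂ = 1.18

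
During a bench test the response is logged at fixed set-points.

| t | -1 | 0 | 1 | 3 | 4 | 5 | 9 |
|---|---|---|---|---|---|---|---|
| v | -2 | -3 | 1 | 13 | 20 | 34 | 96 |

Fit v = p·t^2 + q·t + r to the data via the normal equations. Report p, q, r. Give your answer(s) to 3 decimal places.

p = 1.008, q = 1.841, r = -1.952

Entries of XᵀX: Σt^2·t^2 = 7525, Σt^2·t = 945, Σt^2 = 133, Σt·t = 133, Σt = 21, Σ1 = 7.
And Σt^2·v = 9062, Σt·v = 1156, Σv = 159.
Inverting the 3×3 Gram matrix, [p, q, r]ᵀ = [133/132, 81/44, -41/21]ᵀ.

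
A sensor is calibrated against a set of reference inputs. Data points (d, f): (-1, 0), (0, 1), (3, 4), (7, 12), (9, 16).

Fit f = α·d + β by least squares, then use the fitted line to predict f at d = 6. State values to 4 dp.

f̂ = 10.4681

Setting ∂/∂α … = 0 gives: 140·α + 18·β = 240;  18·α + 5·β = 33.
det = 140·5 − 18² = 376.
α = (240·5 − 18·33)/376 = 303/188; β = (140·33 − 18·240)/376 = 75/94.
At d = 6: f̂ = (303/188)·(6) + (75/94)·(1) = 492/47.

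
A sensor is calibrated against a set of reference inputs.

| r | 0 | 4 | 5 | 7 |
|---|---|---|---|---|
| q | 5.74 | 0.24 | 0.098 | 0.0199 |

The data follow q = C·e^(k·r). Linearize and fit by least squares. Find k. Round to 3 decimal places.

k = -0.810

Linearized form: ln q = k·r + ln C. From the 4 transformed points,
XᵀX = [[90.0000, 16.0000]; [16.0000, 4]], rhs = [-44.7417, -5.9195]ᵀ  (here Σr = 16.0000, Σ(r)² = 90.0000, Σln q = -5.9195, Σr·ln q = -44.7417).
Δ = 90.0000·4 − (16.0000)² = 104.0000; k = (-44.7417·4 − 16.0000·-5.9195)/104.0000 = -0.81014, ln C = (90.0000·-5.9195 − 16.0000·-44.7417)/104.0000 = 1.76070.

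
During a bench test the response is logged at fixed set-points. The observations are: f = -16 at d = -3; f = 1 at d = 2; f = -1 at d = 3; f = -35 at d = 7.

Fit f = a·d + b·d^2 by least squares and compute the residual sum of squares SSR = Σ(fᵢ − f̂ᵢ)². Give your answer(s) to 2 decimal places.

Forming AᵀA = [[71, 351]; [351, 2579]] and Aᵀf = [-198, -1864]ᵀ gives AᵀA·[a, b]ᵀ = Aᵀf.
Determinant 71·2579 − 351² = 59908.
a = ((-198)·2579 − 351·(-1864))/59908 = 71811/29954; b = (71·(-1864) − 351·(-198))/59908 = -31423/29954.
Residuals: 9488/14977, 6012/14977, 18710/14977, -5670/14977; SSR = 33944/14977.

SSR = 2.27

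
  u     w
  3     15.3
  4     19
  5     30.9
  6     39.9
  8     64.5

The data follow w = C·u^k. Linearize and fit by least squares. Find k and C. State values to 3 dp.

With ln wᵢ as the transformed response and ln uᵢ as the regressor:
Σln u = 7.9655, Σ(ln u)² = 13.2535, Σln w = 16.9561, Σln u·ln w = 27.8697.
Equations: 13.2535·k + 7.9655·ln C = 27.8697;  7.9655·k + 5·ln C = 16.9561.
Δ = 13.2535·5 − (7.9655)² = 2.8177; k = (27.8697·5 − 7.9655·16.9561)/2.8177 = 1.52043, ln C = (13.2535·16.9561 − 7.9655·27.8697)/2.8177 = 0.96900, so C = exp(0.96900) = 2.63531.

k = 1.520, C = 2.635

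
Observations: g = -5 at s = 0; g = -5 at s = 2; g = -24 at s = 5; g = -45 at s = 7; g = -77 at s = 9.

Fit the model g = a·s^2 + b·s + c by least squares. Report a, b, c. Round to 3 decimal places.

a = -1.085, b = 1.754, c = -4.775

Setting ∂/∂a … = 0 gives: 9603·a + 1205·b + 159·c = -9062;  1205·a + 159·b + 23·c = -1138;  159·a + 23·b + 5·c = -156.
(Σs^2·s^2 = 9603, Σs^2·s = 1205, Σs^2 = 159, Σs·s = 159, Σs = 23, Σ1 = 5, Σs^2·g = -9062, Σs·g = -1138, Σg = -156.)
Solving the 3×3 system (Gaussian elimination) gives a = -23853/21991, b = 38567/21991, c = -105002/21991.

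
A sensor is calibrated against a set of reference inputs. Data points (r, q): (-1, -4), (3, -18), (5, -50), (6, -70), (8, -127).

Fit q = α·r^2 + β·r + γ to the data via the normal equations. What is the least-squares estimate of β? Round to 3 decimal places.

Sums needed: Σr^2·r^2 = 6099, Σr^2·r = 879, Σr^2 = 135, Σr·r = 135, Σr = 21, Σ1 = 5.
For Mᵀq: Σr^2·q = -12064, Σr·q = -1736, Σq = -269.
MᵀM·[α, β, γ]ᵀ = Mᵀq becomes [[6099, 879, 135]; [879, 135, 21]; [135, 21, 5]]·[α, β, γ]ᵀ = [-12064, -1736, -269]ᵀ.
Row-reducing yields α = -2279/1122, β = 8581/14586, γ = -3473/2431.

β = 0.588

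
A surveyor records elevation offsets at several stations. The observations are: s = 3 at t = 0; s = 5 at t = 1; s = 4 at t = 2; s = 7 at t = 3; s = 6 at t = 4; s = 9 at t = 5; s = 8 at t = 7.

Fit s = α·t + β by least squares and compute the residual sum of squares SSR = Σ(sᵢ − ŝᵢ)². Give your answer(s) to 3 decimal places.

SSR = 7.086

The normal equations are: 104·α + 22·β = 159;  22·α + 7·β = 42.
(Σt·t = 104, Σt = 22, Σ1 = 7, Σt·s = 159, Σs = 42.)
Δ = 104·7 − 22² = 244.
α = (159·7 − 22·42)/244 = 189/244; β = (104·42 − 22·159)/244 = 435/122.
Residuals: -69/122, 161/244, -68/61, 271/244, -81/122, 381/244, -241/244; SSR = 1729/244.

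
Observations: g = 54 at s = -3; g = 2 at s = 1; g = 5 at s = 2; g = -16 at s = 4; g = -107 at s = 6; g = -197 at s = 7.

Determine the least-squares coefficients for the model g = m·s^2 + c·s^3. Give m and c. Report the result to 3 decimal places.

m = 3.037, c = -1.006

Setting ∂/∂m … = 0 gives: 4051·m + 25397·c = -13253;  25397·m + 169195·c = -93123.
(Σs^2·s^2 = 4051, Σs^2·s^3 = 25397, Σs^3·s^3 = 169195, Σs^2·g = -13253, Σs^3·g = -93123.)
det = 4051·169195 − 25397² = 40401336.
m = ((-13253)·169195 − 25397·(-93123))/40401336 = 15337937/5050167; c = (4051·(-93123) − 25397·(-13253))/40401336 = -5081854/5050167.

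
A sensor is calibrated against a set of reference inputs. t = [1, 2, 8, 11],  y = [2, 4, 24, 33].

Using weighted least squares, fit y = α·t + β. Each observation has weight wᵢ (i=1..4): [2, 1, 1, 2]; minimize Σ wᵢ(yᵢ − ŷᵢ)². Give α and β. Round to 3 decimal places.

α = 3.140, β = -1.458

Forming AᵀWA = [[312, 34]; [34, 6]] and AᵀWy = [930, 98]ᵀ gives AᵀWA·[α, β]ᵀ = AᵀWy.
Eliminating β: 6·(row 1) − 34·(row 2) gives 716·α = 6·930 − 34·98 = 2248, so α = 562/179.
Then β = (98 − 34·(562/179))/6 = -261/179.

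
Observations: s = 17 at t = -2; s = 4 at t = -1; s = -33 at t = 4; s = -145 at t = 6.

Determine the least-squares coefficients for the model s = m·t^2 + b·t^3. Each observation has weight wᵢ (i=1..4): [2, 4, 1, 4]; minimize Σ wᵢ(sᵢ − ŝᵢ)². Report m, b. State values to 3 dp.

Normal-equation sums: Σwᵢ·t^2·t^2 = 5476, Σwᵢ·t^2·t^3 = 32060, Σwᵢ·t^3·t^3 = 190852.
For XᵀWs: Σwᵢ·t^2·s = -21256, Σwᵢ·t^3·s = -127680.
det = 5476·190852 − 32060² = 17261952.
m = ((-21256)·190852 − 32060·(-127680))/17261952 = 1145959/539436; b = (5476·(-127680) − 32060·(-21256))/17261952 = -553385/539436.

m = 2.124, b = -1.026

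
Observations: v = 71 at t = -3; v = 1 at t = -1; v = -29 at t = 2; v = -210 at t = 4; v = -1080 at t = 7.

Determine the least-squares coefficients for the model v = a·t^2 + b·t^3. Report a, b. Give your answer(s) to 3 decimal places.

Forming AᵀA = [[2755, 17619]; [17619, 122539]] and Aᵀv = [-55756, -386030]ᵀ gives AᵀA·[a, b]ᵀ = Aᵀv.
Eliminating b: 122539·(row 1) − 17619·(row 2) gives 27165784·a = 122539·(-55756) − 17619·(-386030) = -30821914, so a = -15410957/13582892.
Then b = ((-386030) − 17619·(-15410957/13582892))/122539 = -40573843/13582892.

a = -1.135, b = -2.987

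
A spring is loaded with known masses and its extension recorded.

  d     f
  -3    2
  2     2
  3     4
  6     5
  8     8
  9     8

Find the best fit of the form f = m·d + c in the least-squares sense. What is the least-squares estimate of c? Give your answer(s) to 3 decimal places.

Normal-equation sums: Σd·d = 203, Σd = 25, Σ1 = 6.
For Aᵀf: Σd·f = 176, Σf = 29.
AᵀA·[m, c]ᵀ = Aᵀf becomes [[203, 25]; [25, 6]]·[m, c]ᵀ = [176, 29]ᵀ.
det = 203·6 − 25² = 593.
m = (176·6 − 25·29)/593 = 331/593; c = (203·29 − 25·176)/593 = 1487/593.

c = 2.508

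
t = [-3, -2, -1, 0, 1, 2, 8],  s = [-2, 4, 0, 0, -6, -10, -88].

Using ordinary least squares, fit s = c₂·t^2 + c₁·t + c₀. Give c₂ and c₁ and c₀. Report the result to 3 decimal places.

The normal equations are: 4211·c₂ + 485·c₁ + 83·c₀ = -5680;  485·c₂ + 83·c₁ + 5·c₀ = -732;  83·c₂ + 5·c₁ + 7·c₀ = -102.
Solving the 3×3 system (Gaussian elimination) gives c₂ = -32587/32844, c₁ = -97901/32844, c₀ = -3711/5474.

c₂ = -0.992, c₁ = -2.981, c₀ = -0.678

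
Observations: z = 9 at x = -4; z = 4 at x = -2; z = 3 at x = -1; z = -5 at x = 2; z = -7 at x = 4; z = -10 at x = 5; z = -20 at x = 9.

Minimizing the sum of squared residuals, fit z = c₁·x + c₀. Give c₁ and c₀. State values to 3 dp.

Compute the Gram sums: Σx·x = 147, Σx = 13, Σ1 = 7.
Right-hand side: Σx·z = -315, Σz = -26.
Normal equations: [[147, 13]; [13, 7]]·[c₁, c₀]ᵀ = [-315, -26]ᵀ.
Eliminating c₀: 7·(row 1) − 13·(row 2) gives 860·c₁ = 7·(-315) − 13·(-26) = -1867, so c₁ = -1867/860.
Then c₀ = ((-26) − 13·(-1867/860))/7 = 273/860.

c₁ = -2.171, c₀ = 0.317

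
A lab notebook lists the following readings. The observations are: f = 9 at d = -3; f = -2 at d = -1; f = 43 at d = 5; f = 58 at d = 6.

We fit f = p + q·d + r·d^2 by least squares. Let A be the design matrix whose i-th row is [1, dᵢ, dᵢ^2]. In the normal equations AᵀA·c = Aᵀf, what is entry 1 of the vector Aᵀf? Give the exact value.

Entry 1 ↔ basis 1, so (Aᵀf)_{1} = Σᵢ fᵢ = (1)·(9) + (1)·(-2) + (1)·(43) + (1)·(58) = 108.

108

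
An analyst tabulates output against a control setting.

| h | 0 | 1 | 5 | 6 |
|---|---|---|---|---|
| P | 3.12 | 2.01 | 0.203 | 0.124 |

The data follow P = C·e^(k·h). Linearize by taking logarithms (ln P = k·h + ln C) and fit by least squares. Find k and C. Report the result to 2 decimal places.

Linearized form: ln P = k·h + ln C. From the 4 transformed points,
Σh = 12.0000, Σ(h)² = 62.0000, Σln P = -1.8461, Σh·ln P = -19.7995.
Equations: 62.0000·k + 12.0000·ln C = -19.7995;  12.0000·k + 4·ln C = -1.8461.
Δ = 62.0000·4 − (12.0000)² = 104.0000; k = (-19.7995·4 − 12.0000·-1.8461)/104.0000 = -0.54851, ln C = (62.0000·-1.8461 − 12.0000·-19.7995)/104.0000 = 1.18402, so C = exp(1.18402) = 3.26748.

k = -0.55, C = 3.27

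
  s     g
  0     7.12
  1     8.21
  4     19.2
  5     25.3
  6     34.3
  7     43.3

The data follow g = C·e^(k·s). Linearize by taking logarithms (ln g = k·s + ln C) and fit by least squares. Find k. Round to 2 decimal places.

k = 0.27

Taking logs, ln g = k·s + ln C, so regress ln g on s.
Sums: Σs = 23.0000, Σ(s)² = 127.0000, Σln g = 17.5573, Σs·ln g = 77.6670.
Normal system: [[127.0000, 23.0000]; [23.0000, 6]]·[k, ln C]ᵀ = [77.6670, 17.5573]ᵀ.
Slope k = (n·Σs·ln g − Σs·Σln g)/(n·Σ(s)² − (Σs)²) = (6·77.6670 − 23.0000·17.5573)/233.0000 = 0.26689; ln C = (Σln g − k·Σs)/n = 1.90315.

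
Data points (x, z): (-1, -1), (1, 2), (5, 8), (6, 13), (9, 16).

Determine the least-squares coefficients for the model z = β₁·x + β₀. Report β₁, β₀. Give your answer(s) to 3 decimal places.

β₁ = 1.766, β₀ = 0.538

Sums needed: Σx·x = 144, Σx = 20, Σ1 = 5.
For Aᵀz: Σx·z = 265, Σz = 38.
Eliminating β₀: 5·(row 1) − 20·(row 2) gives 320·β₁ = 5·265 − 20·38 = 565, so β₁ = 113/64.
Then β₀ = (38 − 20·(113/64))/5 = 43/80.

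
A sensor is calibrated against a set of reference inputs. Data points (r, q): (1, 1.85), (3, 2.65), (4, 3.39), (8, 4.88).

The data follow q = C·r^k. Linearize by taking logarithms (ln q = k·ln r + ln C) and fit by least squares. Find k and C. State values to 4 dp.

Taking logs, ln q = k·ln r + ln C, so regress ln q on ln r.
Σln r = 4.5643, Σ(ln r)² = 7.4528, Σln q = 4.3957, Σln r·ln q = 6.0593.
Equations: 7.4528·k + 4.5643·ln C = 6.0593;  4.5643·k + 4·ln C = 4.3957.
Slope k = (n·Σln r·ln q − Σln r·Σln q)/(n·Σ(ln r)² − (Σln r)²) = (4·6.0593 − 4.5643·4.3957)/8.9781 = 0.46487; ln C = (Σln q − k·Σln r)/n = 0.56847, so C = exp(0.56847) = 1.76557.

k = 0.4649, C = 1.7656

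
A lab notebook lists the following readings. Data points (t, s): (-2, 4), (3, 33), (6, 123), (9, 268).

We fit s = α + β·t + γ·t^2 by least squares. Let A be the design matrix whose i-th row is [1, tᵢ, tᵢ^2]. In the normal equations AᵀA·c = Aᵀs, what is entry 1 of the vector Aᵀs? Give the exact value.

428

Entry 1 ↔ basis 1, so (Aᵀs)_{1} = Σᵢ sᵢ = (1)·(4) + (1)·(33) + (1)·(123) + (1)·(268) = 428.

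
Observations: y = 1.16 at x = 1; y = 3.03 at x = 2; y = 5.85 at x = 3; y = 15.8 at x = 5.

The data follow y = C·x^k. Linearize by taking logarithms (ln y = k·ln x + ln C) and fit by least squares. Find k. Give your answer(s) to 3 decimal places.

Let Y = ln y. Fitting Y = k·ln x + ln C by least squares:
Sums: Σln x = 3.4012, Σ(ln x)² = 4.2777, Σln y = 5.7834, Σln x·ln y = 7.1511.
Normal system: [[4.2777, 3.4012]; [3.4012, 4]]·[k, ln C]ᵀ = [7.1511, 5.7834]ᵀ.
Δ = 4.2777·4 − (3.4012)² = 5.5426; k = (7.1511·4 − 3.4012·5.7834)/5.5426 = 1.61183, ln C = (4.2777·5.7834 − 3.4012·7.1511)/5.5426 = 0.07532.

k = 1.612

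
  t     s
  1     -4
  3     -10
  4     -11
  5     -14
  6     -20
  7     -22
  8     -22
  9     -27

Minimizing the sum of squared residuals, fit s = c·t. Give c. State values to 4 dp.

With design matrix X, XᵀX = [[281]] and Xᵀs = [-841]ᵀ.
Hence c = -841 / 281 ≈ -2.99288.

c = -2.9929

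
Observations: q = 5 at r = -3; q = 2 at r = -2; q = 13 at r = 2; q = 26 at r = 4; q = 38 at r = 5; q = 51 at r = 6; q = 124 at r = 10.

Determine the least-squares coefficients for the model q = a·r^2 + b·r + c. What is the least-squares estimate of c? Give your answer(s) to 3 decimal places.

The normal system AᵀA·[a, b, c]ᵀ = Aᵀq is [[12290, 1378, 194]; [1378, 194, 22]; [194, 22, 7]]·[a, b, c]ᵀ = [15707, 1847, 259]ᵀ.
Solving the 3×3 system (Gaussian elimination) gives a = 237359/238812, b = 515255/238812, c = 53203/19901.

c = 2.673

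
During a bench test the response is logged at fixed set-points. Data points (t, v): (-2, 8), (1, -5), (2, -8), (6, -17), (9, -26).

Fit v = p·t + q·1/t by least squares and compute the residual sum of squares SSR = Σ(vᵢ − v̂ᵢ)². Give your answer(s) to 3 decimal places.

SSR = 2.345

Compute the Gram sums: Σt·t = 126, Σt·1/t = 5, Σ1/t·1/t = 499/324.
For Xᵀv: Σt·v = -373, Σ1/t·v = -337/18.
Normal equations: [[126, 5]; [5, 499/324]]·[p, q]ᵀ = [-373, -337/18]ᵀ.
Δ = 126·(499/324) − 5² = 3043/18.
p = ((-373)·(499/324) − 5·(-337/18))/(3043/18) = -155797/54774; q = (126·(-337/18) − 5·(-373))/(3043/18) = -8892/3043.
Residuals: 23285/27387, 41983/54774, -23285/27387, 5050/9129, -463/6086; SSR = 128447/54774.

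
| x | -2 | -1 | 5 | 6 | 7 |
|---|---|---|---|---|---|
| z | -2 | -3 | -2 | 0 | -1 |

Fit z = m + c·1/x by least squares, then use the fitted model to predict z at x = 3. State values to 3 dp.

With design matrix A, AᵀA = [[5, -104/105]; [-104/105, 29507/22050]] and Aᵀz = [-8, 121/35]ᵀ.
Eliminating c: (29507/22050)·(row 1) − (-104/105)·(row 2) gives (125903/22050)·m = (29507/22050)·(-8) − (-104/105)·(121/35) = -11468/1575, so m = -160552/125903.
Then c = ((121/35) − (-104/105)·(-160552/125903))/(29507/22050) = 206430/125903.
At x = 3: ẑ = (-160552/125903)·(1) + (206430/125903)·(1/3) = -91742/125903.

ẑ = -0.729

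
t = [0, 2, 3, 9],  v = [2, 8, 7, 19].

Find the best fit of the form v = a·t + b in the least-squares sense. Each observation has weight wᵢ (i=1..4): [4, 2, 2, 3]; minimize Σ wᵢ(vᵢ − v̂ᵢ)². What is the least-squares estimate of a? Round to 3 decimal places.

From the data, Σwᵢ·t·t = 269, Σwᵢ·t = 37, Σwᵢ·1 = 11.
For XᵀWv: Σwᵢ·t·v = 587, Σwᵢ·v = 95.
XᵀWX·[a, b]ᵀ = XᵀWv becomes [[269, 37]; [37, 11]]·[a, b]ᵀ = [587, 95]ᵀ.
Eliminating b: 11·(row 1) − 37·(row 2) gives 1590·a = 11·587 − 37·95 = 2942, so a = 1471/795.
Then b = (95 − 37·(1471/795))/11 = 1918/795.

a = 1.850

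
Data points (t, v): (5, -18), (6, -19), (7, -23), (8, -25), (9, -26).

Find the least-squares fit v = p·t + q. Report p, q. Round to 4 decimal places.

p = -2.2000, q = -6.8000

Sums needed: Σt·t = 255, Σt = 35, Σ1 = 5.
Moment sums: Σt·v = -799, Σv = -111.
Δ = 255·5 − 35² = 50.
p = ((-799)·5 − 35·(-111))/50 = -11/5; q = (255·(-111) − 35·(-799))/50 = -34/5.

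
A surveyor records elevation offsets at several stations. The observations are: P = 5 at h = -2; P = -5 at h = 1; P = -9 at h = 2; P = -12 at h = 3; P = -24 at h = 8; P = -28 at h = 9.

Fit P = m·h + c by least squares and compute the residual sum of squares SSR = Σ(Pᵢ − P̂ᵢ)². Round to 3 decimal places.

SSR = 5.981

From the data, Σh·h = 163, Σh = 21, Σ1 = 6.
And Σh·P = -513, ΣP = -73.
Normal equations: [[163, 21]; [21, 6]]·[m, c]ᵀ = [-513, -73]ᵀ.
det = 163·6 − 21² = 537.
m = ((-513)·6 − 21·(-73))/537 = -515/179; c = (163·(-73) − 21·(-513))/537 = -1126/537.
Residuals: 721/537, -14/537, -617/537, -683/537, 598/537, -5/537; SSR = 3212/537.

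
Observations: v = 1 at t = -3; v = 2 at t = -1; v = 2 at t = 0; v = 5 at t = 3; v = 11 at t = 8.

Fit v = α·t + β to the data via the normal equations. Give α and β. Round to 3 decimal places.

α = 0.937, β = 2.888

XᵀX·[α, β]ᵀ = Xᵀv reads: 83·α + 7·β = 98;  7·α + 5·β = 21.
(Σt·t = 83, Σt = 7, Σ1 = 5, Σt·v = 98, Σv = 21.)
Determinant 83·5 − 7² = 366.
α = (98·5 − 7·21)/366 = 343/366; β = (83·21 − 7·98)/366 = 1057/366.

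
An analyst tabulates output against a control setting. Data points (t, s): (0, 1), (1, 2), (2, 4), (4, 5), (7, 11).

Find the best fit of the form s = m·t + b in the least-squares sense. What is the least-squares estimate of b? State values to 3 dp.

b = 0.727

Normal-equation sums: Σt·t = 70, Σt = 14, Σ1 = 5.
Right-hand side: Σt·s = 107, Σs = 23.
XᵀX·[m, b]ᵀ = Xᵀs becomes [[70, 14]; [14, 5]]·[m, b]ᵀ = [107, 23]ᵀ.
Eliminating b: 5·(row 1) − 14·(row 2) gives 154·m = 5·107 − 14·23 = 213, so m = 213/154.
Then b = (23 − 14·(213/154))/5 = 8/11.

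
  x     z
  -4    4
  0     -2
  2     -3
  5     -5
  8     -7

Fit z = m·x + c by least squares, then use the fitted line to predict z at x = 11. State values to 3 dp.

ẑ = -10.321

Setting ∂/∂m … = 0 gives: 109·m + 11·c = -103;  11·m + 5·c = -13.
det = 109·5 − 11² = 424.
m = ((-103)·5 − 11·(-13))/424 = -93/106; c = (109·(-13) − 11·(-103))/424 = -71/106.
At x = 11: ẑ = (-93/106)·(11) + (-71/106)·(1) = -547/53.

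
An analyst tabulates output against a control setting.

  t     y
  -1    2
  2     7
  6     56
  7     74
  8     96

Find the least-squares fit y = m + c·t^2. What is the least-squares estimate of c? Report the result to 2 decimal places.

c = 1.49

Sums needed: Σ1 = 5, Σt^2 = 154, Σt^2·t^2 = 7810.
Moment sums: Σy = 235, Σt^2·y = 11816.
So XᵀX·[m, c]ᵀ = Xᵀy: [[5, 154]; [154, 7810]]·[m, c]ᵀ = [235, 11816]ᵀ.
Eliminating c: 7810·(row 1) − 154·(row 2) gives 15334·m = 7810·235 − 154·11816 = 15686, so m = 713/697.
Then c = (11816 − 154·(713/697))/7810 = 11445/7667.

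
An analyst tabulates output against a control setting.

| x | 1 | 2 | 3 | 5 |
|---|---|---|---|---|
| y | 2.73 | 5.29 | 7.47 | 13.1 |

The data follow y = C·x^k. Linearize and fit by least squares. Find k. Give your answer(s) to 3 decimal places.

k = 0.965

Let Y = ln y. Fitting Y = k·ln x + ln C by least squares:
Σln x = 3.4012, Σ(ln x)² = 4.2777, Σln y = 7.2536, Σln x·ln y = 7.5043.
Equations: 4.2777·k + 3.4012·ln C = 7.5043;  3.4012·k + 4·ln C = 7.2536.
Solving (det = 5.5426): k = 0.96457, ln C = 0.99324.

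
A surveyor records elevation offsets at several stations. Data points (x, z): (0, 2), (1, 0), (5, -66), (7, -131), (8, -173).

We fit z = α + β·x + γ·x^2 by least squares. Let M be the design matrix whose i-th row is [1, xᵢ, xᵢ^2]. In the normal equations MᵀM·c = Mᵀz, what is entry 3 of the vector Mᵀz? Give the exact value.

Entry 3 ↔ basis x^2, so (Mᵀz)_{3} = Σᵢ (x^2)·zᵢ = (0)·(2) + (1)·(0) + (25)·(-66) + (49)·(-131) + (64)·(-173) = -19141.

-19141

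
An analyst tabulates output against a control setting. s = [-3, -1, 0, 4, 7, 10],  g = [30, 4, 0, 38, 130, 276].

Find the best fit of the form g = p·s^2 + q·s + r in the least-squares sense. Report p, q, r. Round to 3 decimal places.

The normal system XᵀX·[p, q, r]ᵀ = Xᵀg is [[12739, 1379, 175]; [1379, 175, 17]; [175, 17, 6]]·[p, q, r]ᵀ = [34852, 3728, 478]ᵀ.
Row-reducing yields p = 69473/23546, q = -43095/23546, r = -14181/11773.

p = 2.951, q = -1.830, r = -1.205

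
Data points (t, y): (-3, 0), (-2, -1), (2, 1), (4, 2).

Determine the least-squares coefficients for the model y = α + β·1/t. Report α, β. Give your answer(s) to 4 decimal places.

Entries of XᵀX: Σ1 = 4, Σ1/t = -1/12, Σ1/t·1/t = 97/144.
Right-hand side: Σy = 2, Σ1/t·y = 3/2.
Determinant 4·(97/144) − (-1/12)² = 43/16.
α = (2·(97/144) − (-1/12)·(3/2))/(43/16) = 212/387; β = (4·(3/2) − (-1/12)·2)/(43/16) = 296/129.

α = 0.5478, β = 2.2946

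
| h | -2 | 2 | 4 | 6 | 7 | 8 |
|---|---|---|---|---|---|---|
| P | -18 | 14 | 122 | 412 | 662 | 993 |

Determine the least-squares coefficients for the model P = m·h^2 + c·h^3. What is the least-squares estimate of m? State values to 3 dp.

m = -0.517

Setting ∂/∂m … = 0 gives: 8081·m + 58375·c = 112758;  58375·m + 430673·c = 832538.
(Σh^2·h^2 = 8081, Σh^2·h^3 = 58375, Σh^3·h^3 = 430673, Σh^2·P = 112758, Σh^3·P = 832538.)
Δ = 8081·430673 − 58375² = 72627888.
m = (112758·430673 − 58375·832538)/72627888 = -2348726/4539243; c = (8081·832538 − 58375·112758)/72627888 = 9093208/4539243.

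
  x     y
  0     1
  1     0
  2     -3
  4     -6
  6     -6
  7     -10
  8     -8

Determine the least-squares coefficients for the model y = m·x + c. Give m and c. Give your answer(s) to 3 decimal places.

m = -1.241, c = 0.394

With design matrix A, AᵀA = [[170, 28]; [28, 7]] and Aᵀy = [-200, -32]ᵀ.
det = 170·7 − 28² = 406.
m = ((-200)·7 − 28·(-32))/406 = -36/29; c = (170·(-32) − 28·(-200))/406 = 80/203.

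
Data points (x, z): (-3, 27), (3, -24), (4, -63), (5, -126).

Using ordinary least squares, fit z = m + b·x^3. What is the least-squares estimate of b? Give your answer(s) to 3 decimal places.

AᵀA·[m, b]ᵀ = Aᵀz reads: 4·m + 189·b = -186;  189·m + 21179·b = -21159.
(Σ1 = 4, Σx^3 = 189, Σx^3·x^3 = 21179, Σz = -186, Σx^3·z = -21159.)
Δ = 4·21179 − 189² = 48995.
m = ((-186)·21179 − 189·(-21159))/48995 = 59757/48995; b = (4·(-21159) − 189·(-186))/48995 = -49482/48995.

b = -1.010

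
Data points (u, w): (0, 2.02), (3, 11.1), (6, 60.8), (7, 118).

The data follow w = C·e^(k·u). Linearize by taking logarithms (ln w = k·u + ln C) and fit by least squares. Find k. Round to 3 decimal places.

Taking logs, ln w = k·u + ln C, so regress ln w on u.
Σu = 16.0000, Σ(u)² = 94.0000, Σln w = 11.9883, Σu·ln w = 65.2612.
Equations: 94.0000·k + 16.0000·ln C = 65.2612;  16.0000·k + 4·ln C = 11.9883.
Slope k = (n·Σu·ln w − Σu·Σln w)/(n·Σ(u)² − (Σu)²) = (4·65.2612 − 16.0000·11.9883)/120.0000 = 0.57693; ln C = (Σln w − k·Σu)/n = 0.68936.

k = 0.577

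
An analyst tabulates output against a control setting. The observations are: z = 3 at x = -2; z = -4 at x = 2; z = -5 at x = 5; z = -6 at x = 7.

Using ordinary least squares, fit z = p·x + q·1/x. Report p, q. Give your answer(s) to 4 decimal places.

With design matrix A, AᵀA = [[82, 4]; [4, 1373/2450]] and Aᵀz = [-81, -75/14]ᵀ.
Determinant 82·(1373/2450) − 4² = 36693/1225.
p = ((-81)·(1373/2450) − 4·(-75/14))/(36693/1225) = -19571/24462; q = (82·(-75/14) − 4·(-81))/(36693/1225) = -47075/12231.

p = -0.8001, q = -3.8488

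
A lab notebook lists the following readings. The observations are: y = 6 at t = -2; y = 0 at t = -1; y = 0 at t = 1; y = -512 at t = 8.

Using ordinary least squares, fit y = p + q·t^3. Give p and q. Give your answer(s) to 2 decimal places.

Sums needed: Σ1 = 4, Σt^3 = 504, Σt^3·t^3 = 262210.
Right-hand side: Σy = -506, Σt^3·y = -262192.
det = 4·262210 − 504² = 794824.
p = ((-506)·262210 − 504·(-262192))/794824 = -133373/198706; q = (4·(-262192) − 504·(-506))/794824 = -99218/99353.

p = -0.67, q = -1.00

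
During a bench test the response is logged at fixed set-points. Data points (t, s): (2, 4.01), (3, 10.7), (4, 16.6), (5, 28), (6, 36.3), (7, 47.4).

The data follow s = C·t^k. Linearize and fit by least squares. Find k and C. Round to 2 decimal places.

k = 1.95, C = 1.13

Let Y = ln s. Fitting Y = k·ln t + ln C by least squares:
Over the data: Σln t = 8.5252, Σ(ln t)² = 13.1965, Σln s = 17.3511, Σln t·ln s = 26.7685.
Normal system: [[13.1965, 8.5252]; [8.5252, 6]]·[k, ln C]ᵀ = [26.7685, 17.3511]ᵀ.
Δ = 13.1965·6 − (8.5252)² = 6.5005; k = (26.7685·6 − 8.5252·17.3511)/6.5005 = 1.95216, ln C = (13.1965·17.3511 − 8.5252·26.7685)/6.5005 = 0.11809, so C = exp(0.11809) = 1.12535.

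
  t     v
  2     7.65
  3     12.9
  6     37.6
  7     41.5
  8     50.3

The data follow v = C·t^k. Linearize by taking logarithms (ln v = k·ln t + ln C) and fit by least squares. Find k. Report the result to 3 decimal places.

k = 1.383

Taking logs, ln v = k·ln t + ln C, so regress ln v on ln t.
Over the data: Σln t = 7.6089, Σ(ln t)² = 13.0084, Σln v = 15.8626, Σln t·ln v = 26.1156.
Normal system: [[13.0084, 7.6089]; [7.6089, 5]]·[k, ln C]ᵀ = [26.1156, 15.8626]ᵀ.
Solving (det = 7.1473): k = 1.38251, ln C = 1.06866.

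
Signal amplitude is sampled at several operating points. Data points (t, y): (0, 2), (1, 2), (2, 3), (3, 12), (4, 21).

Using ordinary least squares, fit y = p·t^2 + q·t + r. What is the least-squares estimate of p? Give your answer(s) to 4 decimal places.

p = 1.8571

Sums needed: Σt^2·t^2 = 354, Σt^2·t = 100, Σt^2 = 30, Σt·t = 30, Σt = 10, Σ1 = 5.
Moment sums: Σt^2·y = 458, Σt·y = 128, Σy = 40.
Row-reducing yields p = 13/7, q = -92/35, r = 74/35.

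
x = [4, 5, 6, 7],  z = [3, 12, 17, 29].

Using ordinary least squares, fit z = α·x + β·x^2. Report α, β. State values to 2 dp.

α = -3.18, β = 1.04

Sums needed: Σx·x = 126, Σx·x^2 = 748, Σx^2·x^2 = 4578.
Moment sums: Σx·z = 377, Σx^2·z = 2381.
det = 126·4578 − 748² = 17324.
α = (377·4578 − 748·2381)/17324 = -27541/8662; β = (126·2381 − 748·377)/17324 = 9005/8662.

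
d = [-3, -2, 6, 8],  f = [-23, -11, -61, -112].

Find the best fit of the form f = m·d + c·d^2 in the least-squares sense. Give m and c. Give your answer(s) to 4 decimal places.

Normal-equation sums: Σd·d = 113, Σd·d^2 = 693, Σd^2·d^2 = 5489.
Right-hand side: Σd·f = -1171, Σd^2·f = -9615.
Eliminating c: 5489·(row 1) − 693·(row 2) gives 140008·m = 5489·(-1171) − 693·(-9615) = 235576, so m = 2677/1591.
Then c = ((-9615) − 693·(2677/1591))/5489 = -34374/17501.

m = 1.6826, c = -1.9641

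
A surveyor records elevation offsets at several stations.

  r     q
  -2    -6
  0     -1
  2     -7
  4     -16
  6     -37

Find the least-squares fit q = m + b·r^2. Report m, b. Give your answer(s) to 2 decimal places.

With design matrix X, XᵀX = [[5, 60]; [60, 1584]] and Xᵀq = [-67, -1640]ᵀ.
Determinant 5·1584 − 60² = 4320.
m = ((-67)·1584 − 60·(-1640))/4320 = -161/90; b = (5·(-1640) − 60·(-67))/4320 = -209/216.

m = -1.79, b = -0.97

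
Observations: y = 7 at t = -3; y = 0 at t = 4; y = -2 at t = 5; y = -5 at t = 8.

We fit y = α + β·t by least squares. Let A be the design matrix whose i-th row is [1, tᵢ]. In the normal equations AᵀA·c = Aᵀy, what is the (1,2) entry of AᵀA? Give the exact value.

Row 1 ↔ basis 1, column 2 ↔ basis t, so (AᵀA)_{1,2} = Σᵢ t = (1)·(-3) + (1)·(4) + (1)·(5) + (1)·(8) = 14.

14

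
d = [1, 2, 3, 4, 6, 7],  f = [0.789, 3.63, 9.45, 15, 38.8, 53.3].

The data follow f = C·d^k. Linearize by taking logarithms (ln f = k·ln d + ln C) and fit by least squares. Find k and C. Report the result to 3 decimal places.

With ln fᵢ as the transformed response and ln dᵢ as the regressor:
Σln d = 6.9157, Σ(ln d)² = 10.6062, Σln f = 13.6407, Σln d·ln f = 21.4071.
Equations: 10.6062·k + 6.9157·ln C = 21.4071;  6.9157·k + 6·ln C = 13.6407.
Slope k = (n·Σln d·ln f − Σln d·Σln f)/(n·Σ(ln d)² − (Σln d)²) = (6·21.4071 − 6.9157·13.6407)/15.8099 = 2.15736; ln C = (Σln f − k·Σln d)/n = -0.21317, so C = exp(-0.21317) = 0.80802.

k = 2.157, C = 0.808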